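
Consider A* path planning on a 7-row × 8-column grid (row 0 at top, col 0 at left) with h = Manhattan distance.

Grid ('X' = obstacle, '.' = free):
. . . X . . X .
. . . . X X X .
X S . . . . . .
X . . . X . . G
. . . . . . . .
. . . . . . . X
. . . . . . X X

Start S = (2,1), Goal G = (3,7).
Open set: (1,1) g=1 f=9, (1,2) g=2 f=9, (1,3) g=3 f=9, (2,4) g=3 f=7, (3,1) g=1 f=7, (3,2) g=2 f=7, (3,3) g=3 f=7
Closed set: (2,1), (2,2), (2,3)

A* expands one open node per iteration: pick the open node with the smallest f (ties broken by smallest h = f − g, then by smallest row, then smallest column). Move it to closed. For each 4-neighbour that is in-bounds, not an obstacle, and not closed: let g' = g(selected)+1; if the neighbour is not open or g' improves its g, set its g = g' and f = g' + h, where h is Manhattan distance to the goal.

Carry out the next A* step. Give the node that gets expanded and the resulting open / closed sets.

expanded=(2,4); open=[(1,1) g=1 f=9, (1,2) g=2 f=9, (1,3) g=3 f=9, (2,5) g=4 f=7, (3,1) g=1 f=7, (3,2) g=2 f=7, (3,3) g=3 f=7]; closed=[(2,1), (2,2), (2,3), (2,4)]

step 1: expand (2,4) (f=7, h=4) → closed; open now [(1,1) g=1 f=9, (1,2) g=2 f=9, (1,3) g=3 f=9, (2,5) g=4 f=7, (3,1) g=1 f=7, (3,2) g=2 f=7, (3,3) g=3 f=7]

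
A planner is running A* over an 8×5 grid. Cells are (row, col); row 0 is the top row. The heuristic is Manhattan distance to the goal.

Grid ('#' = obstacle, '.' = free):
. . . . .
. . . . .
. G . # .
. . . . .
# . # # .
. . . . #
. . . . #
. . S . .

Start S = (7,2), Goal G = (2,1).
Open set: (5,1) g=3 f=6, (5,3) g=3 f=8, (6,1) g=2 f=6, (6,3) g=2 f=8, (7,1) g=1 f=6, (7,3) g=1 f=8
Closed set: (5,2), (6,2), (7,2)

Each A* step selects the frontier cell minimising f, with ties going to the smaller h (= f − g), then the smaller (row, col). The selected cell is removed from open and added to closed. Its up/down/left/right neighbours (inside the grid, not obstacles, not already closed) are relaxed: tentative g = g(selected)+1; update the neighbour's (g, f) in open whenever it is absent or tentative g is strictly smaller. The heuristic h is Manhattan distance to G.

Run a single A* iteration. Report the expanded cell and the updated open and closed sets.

expanded=(5,1); open=[(4,1) g=4 f=6, (5,0) g=4 f=8, (5,3) g=3 f=8, (6,1) g=2 f=6, (6,3) g=2 f=8, (7,1) g=1 f=6, (7,3) g=1 f=8]; closed=[(5,1), (5,2), (6,2), (7,2)]

step 1: expand (5,1) (f=6, h=3) → closed; open now [(4,1) g=4 f=6, (5,0) g=4 f=8, (5,3) g=3 f=8, (6,1) g=2 f=6, (6,3) g=2 f=8, (7,1) g=1 f=6, (7,3) g=1 f=8]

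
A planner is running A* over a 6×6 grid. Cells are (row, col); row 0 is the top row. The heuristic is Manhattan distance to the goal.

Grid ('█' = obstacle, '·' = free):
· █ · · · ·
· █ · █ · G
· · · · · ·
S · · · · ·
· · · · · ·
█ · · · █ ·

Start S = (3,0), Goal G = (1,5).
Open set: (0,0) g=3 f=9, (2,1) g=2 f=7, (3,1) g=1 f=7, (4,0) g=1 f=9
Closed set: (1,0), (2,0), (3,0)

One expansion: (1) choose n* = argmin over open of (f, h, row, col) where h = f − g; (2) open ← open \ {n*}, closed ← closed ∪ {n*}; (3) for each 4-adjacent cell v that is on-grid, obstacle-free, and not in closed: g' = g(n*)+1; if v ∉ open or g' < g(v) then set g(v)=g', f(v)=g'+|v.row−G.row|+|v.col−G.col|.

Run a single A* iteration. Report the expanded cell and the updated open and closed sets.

step 1: expand (2,1) (f=7, h=5) → closed; open now [(0,0) g=3 f=9, (2,2) g=3 f=7, (3,1) g=1 f=7, (4,0) g=1 f=9]

expanded=(2,1); open=[(0,0) g=3 f=9, (2,2) g=3 f=7, (3,1) g=1 f=7, (4,0) g=1 f=9]; closed=[(1,0), (2,0), (2,1), (3,0)]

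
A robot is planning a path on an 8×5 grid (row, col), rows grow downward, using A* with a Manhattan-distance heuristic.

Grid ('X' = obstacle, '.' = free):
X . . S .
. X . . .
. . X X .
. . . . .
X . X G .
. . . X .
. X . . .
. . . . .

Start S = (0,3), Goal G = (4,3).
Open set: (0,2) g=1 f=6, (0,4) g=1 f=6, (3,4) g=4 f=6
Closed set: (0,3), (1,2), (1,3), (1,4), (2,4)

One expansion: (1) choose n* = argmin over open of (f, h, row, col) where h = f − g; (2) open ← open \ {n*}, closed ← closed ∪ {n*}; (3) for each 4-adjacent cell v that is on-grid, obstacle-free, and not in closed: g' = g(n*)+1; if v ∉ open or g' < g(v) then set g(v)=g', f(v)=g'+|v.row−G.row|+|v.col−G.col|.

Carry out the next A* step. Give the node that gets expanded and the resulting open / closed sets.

step 1: expand (3,4) (f=6, h=2) → closed; open now [(0,2) g=1 f=6, (0,4) g=1 f=6, (3,3) g=5 f=6, (4,4) g=5 f=6]

expanded=(3,4); open=[(0,2) g=1 f=6, (0,4) g=1 f=6, (3,3) g=5 f=6, (4,4) g=5 f=6]; closed=[(0,3), (1,2), (1,3), (1,4), (2,4), (3,4)]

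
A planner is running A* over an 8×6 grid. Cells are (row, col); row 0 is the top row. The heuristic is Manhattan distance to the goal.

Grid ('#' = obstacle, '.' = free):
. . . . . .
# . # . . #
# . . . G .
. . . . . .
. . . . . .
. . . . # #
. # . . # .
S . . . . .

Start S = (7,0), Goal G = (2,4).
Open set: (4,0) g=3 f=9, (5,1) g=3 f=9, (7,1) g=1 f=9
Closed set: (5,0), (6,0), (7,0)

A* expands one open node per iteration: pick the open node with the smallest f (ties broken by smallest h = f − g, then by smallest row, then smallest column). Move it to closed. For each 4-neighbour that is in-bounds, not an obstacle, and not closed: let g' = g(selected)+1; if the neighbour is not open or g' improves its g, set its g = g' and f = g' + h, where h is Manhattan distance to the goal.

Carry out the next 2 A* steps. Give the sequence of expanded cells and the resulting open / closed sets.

order=[(4,0) → (3,0)]; open=[(3,1) g=5 f=9, (4,1) g=4 f=9, (5,1) g=3 f=9, (7,1) g=1 f=9]; closed=[(3,0), (4,0), (5,0), (6,0), (7,0)]

step 1: expand (4,0) (f=9, h=6) → closed; open now [(3,0) g=4 f=9, (4,1) g=4 f=9, (5,1) g=3 f=9, (7,1) g=1 f=9]
step 2: expand (3,0) (f=9, h=5) → closed; open now [(3,1) g=5 f=9, (4,1) g=4 f=9, (5,1) g=3 f=9, (7,1) g=1 f=9]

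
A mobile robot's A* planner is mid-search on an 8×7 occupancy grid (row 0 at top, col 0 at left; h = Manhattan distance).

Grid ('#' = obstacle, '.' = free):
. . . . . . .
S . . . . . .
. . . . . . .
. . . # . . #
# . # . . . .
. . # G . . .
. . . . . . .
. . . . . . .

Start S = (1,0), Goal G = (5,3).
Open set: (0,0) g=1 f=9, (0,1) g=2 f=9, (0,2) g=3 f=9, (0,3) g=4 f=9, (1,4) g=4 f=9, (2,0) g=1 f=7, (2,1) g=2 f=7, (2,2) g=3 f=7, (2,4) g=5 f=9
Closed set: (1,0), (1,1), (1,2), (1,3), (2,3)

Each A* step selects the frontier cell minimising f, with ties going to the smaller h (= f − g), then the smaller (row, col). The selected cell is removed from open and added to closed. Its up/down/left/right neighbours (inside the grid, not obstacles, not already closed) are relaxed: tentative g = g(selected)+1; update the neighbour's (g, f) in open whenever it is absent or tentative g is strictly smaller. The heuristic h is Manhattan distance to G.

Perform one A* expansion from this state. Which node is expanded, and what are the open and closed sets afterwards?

step 1: expand (2,2) (f=7, h=4) → closed; open now [(0,0) g=1 f=9, (0,1) g=2 f=9, (0,2) g=3 f=9, (0,3) g=4 f=9, (1,4) g=4 f=9, (2,0) g=1 f=7, (2,1) g=2 f=7, (2,4) g=5 f=9, (3,2) g=4 f=7]

expanded=(2,2); open=[(0,0) g=1 f=9, (0,1) g=2 f=9, (0,2) g=3 f=9, (0,3) g=4 f=9, (1,4) g=4 f=9, (2,0) g=1 f=7, (2,1) g=2 f=7, (2,4) g=5 f=9, (3,2) g=4 f=7]; closed=[(1,0), (1,1), (1,2), (1,3), (2,2), (2,3)]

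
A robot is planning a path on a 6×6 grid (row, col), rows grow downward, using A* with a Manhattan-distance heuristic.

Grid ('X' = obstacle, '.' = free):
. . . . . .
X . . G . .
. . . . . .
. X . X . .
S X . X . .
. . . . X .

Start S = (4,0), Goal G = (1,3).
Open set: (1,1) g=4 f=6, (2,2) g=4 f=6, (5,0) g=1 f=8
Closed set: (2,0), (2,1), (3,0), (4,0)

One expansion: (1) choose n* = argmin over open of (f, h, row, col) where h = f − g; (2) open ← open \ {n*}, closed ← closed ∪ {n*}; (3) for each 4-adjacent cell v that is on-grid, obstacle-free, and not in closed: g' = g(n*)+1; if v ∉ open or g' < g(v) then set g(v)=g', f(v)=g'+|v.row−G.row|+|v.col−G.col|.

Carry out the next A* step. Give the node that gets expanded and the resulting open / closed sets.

step 1: expand (1,1) (f=6, h=2) → closed; open now [(0,1) g=5 f=8, (1,2) g=5 f=6, (2,2) g=4 f=6, (5,0) g=1 f=8]

expanded=(1,1); open=[(0,1) g=5 f=8, (1,2) g=5 f=6, (2,2) g=4 f=6, (5,0) g=1 f=8]; closed=[(1,1), (2,0), (2,1), (3,0), (4,0)]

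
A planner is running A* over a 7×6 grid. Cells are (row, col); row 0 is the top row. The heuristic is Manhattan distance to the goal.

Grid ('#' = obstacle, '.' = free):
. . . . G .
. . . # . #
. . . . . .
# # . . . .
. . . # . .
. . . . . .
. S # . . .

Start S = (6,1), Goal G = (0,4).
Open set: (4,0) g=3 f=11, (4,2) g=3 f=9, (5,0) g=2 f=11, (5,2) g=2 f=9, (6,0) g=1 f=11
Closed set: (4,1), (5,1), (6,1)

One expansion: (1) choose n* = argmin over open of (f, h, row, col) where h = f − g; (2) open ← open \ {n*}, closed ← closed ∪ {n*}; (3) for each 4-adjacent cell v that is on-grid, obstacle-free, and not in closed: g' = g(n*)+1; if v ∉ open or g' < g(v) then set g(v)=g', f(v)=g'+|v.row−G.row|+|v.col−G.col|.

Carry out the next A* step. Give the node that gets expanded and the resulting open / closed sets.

step 1: expand (4,2) (f=9, h=6) → closed; open now [(3,2) g=4 f=9, (4,0) g=3 f=11, (5,0) g=2 f=11, (5,2) g=2 f=9, (6,0) g=1 f=11]

expanded=(4,2); open=[(3,2) g=4 f=9, (4,0) g=3 f=11, (5,0) g=2 f=11, (5,2) g=2 f=9, (6,0) g=1 f=11]; closed=[(4,1), (4,2), (5,1), (6,1)]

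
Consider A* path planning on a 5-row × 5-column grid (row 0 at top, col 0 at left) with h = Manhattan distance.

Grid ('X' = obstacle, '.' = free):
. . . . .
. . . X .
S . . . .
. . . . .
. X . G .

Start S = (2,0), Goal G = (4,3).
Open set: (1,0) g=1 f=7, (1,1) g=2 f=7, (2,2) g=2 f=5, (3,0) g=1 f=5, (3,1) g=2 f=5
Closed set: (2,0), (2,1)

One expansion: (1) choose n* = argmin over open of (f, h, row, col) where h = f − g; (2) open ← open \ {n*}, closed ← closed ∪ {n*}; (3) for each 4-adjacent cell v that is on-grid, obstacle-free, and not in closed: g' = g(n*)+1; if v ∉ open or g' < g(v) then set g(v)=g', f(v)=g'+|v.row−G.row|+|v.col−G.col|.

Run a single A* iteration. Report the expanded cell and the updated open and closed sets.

step 1: expand (2,2) (f=5, h=3) → closed; open now [(1,0) g=1 f=7, (1,1) g=2 f=7, (1,2) g=3 f=7, (2,3) g=3 f=5, (3,0) g=1 f=5, (3,1) g=2 f=5, (3,2) g=3 f=5]

expanded=(2,2); open=[(1,0) g=1 f=7, (1,1) g=2 f=7, (1,2) g=3 f=7, (2,3) g=3 f=5, (3,0) g=1 f=5, (3,1) g=2 f=5, (3,2) g=3 f=5]; closed=[(2,0), (2,1), (2,2)]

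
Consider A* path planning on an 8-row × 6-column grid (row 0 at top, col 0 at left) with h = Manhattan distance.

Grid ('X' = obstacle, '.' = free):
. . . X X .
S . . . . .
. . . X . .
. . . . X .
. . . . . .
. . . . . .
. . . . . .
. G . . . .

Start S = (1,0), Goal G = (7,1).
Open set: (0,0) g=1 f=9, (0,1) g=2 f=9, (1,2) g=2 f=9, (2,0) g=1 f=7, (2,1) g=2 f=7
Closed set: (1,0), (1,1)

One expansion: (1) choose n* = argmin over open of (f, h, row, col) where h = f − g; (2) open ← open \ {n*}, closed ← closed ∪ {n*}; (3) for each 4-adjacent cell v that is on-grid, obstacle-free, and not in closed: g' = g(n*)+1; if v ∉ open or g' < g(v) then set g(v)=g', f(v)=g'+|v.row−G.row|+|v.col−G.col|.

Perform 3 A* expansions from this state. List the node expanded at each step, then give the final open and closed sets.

order=[(2,1) → (3,1) → (4,1)]; open=[(0,0) g=1 f=9, (0,1) g=2 f=9, (1,2) g=2 f=9, (2,0) g=1 f=7, (2,2) g=3 f=9, (3,0) g=4 f=9, (3,2) g=4 f=9, (4,0) g=5 f=9, (4,2) g=5 f=9, (5,1) g=5 f=7]; closed=[(1,0), (1,1), (2,1), (3,1), (4,1)]

step 1: expand (2,1) (f=7, h=5) → closed; open now [(0,0) g=1 f=9, (0,1) g=2 f=9, (1,2) g=2 f=9, (2,0) g=1 f=7, (2,2) g=3 f=9, (3,1) g=3 f=7]
step 2: expand (3,1) (f=7, h=4) → closed; open now [(0,0) g=1 f=9, (0,1) g=2 f=9, (1,2) g=2 f=9, (2,0) g=1 f=7, (2,2) g=3 f=9, (3,0) g=4 f=9, (3,2) g=4 f=9, (4,1) g=4 f=7]
step 3: expand (4,1) (f=7, h=3) → closed; open now [(0,0) g=1 f=9, (0,1) g=2 f=9, (1,2) g=2 f=9, (2,0) g=1 f=7, (2,2) g=3 f=9, (3,0) g=4 f=9, (3,2) g=4 f=9, (4,0) g=5 f=9, (4,2) g=5 f=9, (5,1) g=5 f=7]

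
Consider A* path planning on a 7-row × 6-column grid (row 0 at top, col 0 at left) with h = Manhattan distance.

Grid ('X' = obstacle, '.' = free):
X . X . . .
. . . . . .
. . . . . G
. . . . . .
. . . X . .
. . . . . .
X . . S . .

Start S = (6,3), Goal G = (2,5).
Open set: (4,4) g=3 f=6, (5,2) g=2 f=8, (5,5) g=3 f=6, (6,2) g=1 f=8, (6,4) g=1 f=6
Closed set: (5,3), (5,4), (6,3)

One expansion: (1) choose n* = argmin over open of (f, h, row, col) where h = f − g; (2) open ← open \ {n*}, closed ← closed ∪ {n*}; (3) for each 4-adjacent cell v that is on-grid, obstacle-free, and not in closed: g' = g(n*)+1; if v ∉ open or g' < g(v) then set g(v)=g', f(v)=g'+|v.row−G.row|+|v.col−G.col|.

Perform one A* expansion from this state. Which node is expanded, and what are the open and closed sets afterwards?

step 1: expand (4,4) (f=6, h=3) → closed; open now [(3,4) g=4 f=6, (4,5) g=4 f=6, (5,2) g=2 f=8, (5,5) g=3 f=6, (6,2) g=1 f=8, (6,4) g=1 f=6]

expanded=(4,4); open=[(3,4) g=4 f=6, (4,5) g=4 f=6, (5,2) g=2 f=8, (5,5) g=3 f=6, (6,2) g=1 f=8, (6,4) g=1 f=6]; closed=[(4,4), (5,3), (5,4), (6,3)]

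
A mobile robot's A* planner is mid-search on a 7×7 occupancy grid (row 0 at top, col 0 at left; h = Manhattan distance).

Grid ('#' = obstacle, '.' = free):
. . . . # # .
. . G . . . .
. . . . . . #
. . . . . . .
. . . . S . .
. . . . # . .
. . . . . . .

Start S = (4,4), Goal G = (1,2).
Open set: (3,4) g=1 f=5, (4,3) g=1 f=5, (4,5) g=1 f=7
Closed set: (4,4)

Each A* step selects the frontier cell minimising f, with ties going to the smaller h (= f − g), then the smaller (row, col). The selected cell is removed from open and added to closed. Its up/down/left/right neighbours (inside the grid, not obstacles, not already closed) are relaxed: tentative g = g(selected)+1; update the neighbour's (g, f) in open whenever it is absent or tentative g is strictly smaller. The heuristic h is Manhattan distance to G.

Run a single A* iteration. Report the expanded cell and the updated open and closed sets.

expanded=(3,4); open=[(2,4) g=2 f=5, (3,3) g=2 f=5, (3,5) g=2 f=7, (4,3) g=1 f=5, (4,5) g=1 f=7]; closed=[(3,4), (4,4)]

step 1: expand (3,4) (f=5, h=4) → closed; open now [(2,4) g=2 f=5, (3,3) g=2 f=5, (3,5) g=2 f=7, (4,3) g=1 f=5, (4,5) g=1 f=7]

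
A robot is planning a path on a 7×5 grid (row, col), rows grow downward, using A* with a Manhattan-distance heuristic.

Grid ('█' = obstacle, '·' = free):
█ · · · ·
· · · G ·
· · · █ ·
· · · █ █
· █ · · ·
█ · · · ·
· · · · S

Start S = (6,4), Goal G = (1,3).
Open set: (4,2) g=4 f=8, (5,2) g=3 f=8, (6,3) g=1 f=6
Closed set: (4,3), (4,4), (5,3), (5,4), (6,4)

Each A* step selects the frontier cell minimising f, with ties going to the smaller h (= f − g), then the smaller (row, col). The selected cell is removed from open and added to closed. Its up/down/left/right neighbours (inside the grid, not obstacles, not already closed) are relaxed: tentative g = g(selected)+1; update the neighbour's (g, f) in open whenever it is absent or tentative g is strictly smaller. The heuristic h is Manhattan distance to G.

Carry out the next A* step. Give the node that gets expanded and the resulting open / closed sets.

step 1: expand (6,3) (f=6, h=5) → closed; open now [(4,2) g=4 f=8, (5,2) g=3 f=8, (6,2) g=2 f=8]

expanded=(6,3); open=[(4,2) g=4 f=8, (5,2) g=3 f=8, (6,2) g=2 f=8]; closed=[(4,3), (4,4), (5,3), (5,4), (6,3), (6,4)]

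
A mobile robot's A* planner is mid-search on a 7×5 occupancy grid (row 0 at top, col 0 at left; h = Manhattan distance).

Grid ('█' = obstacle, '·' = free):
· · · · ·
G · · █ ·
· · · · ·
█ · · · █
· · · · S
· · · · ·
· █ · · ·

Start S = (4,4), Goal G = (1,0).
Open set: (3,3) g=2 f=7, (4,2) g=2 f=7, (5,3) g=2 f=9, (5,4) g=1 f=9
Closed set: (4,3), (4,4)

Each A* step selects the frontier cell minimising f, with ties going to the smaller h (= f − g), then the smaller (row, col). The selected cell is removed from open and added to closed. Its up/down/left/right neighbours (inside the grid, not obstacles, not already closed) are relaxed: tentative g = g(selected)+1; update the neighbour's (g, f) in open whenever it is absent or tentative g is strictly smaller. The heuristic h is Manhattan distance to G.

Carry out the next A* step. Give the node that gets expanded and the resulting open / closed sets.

step 1: expand (3,3) (f=7, h=5) → closed; open now [(2,3) g=3 f=7, (3,2) g=3 f=7, (4,2) g=2 f=7, (5,3) g=2 f=9, (5,4) g=1 f=9]

expanded=(3,3); open=[(2,3) g=3 f=7, (3,2) g=3 f=7, (4,2) g=2 f=7, (5,3) g=2 f=9, (5,4) g=1 f=9]; closed=[(3,3), (4,3), (4,4)]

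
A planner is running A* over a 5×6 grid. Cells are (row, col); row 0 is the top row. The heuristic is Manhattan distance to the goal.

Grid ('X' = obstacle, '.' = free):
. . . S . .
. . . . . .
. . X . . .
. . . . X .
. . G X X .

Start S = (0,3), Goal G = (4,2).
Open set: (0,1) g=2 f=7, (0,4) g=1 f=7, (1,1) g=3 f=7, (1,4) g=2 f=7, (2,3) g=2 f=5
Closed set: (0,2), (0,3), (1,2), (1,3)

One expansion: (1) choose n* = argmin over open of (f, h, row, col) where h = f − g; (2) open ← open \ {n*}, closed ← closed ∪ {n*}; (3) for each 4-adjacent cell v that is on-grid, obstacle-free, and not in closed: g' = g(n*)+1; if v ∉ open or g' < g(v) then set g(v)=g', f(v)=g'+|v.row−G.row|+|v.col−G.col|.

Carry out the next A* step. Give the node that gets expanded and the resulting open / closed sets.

step 1: expand (2,3) (f=5, h=3) → closed; open now [(0,1) g=2 f=7, (0,4) g=1 f=7, (1,1) g=3 f=7, (1,4) g=2 f=7, (2,4) g=3 f=7, (3,3) g=3 f=5]

expanded=(2,3); open=[(0,1) g=2 f=7, (0,4) g=1 f=7, (1,1) g=3 f=7, (1,4) g=2 f=7, (2,4) g=3 f=7, (3,3) g=3 f=5]; closed=[(0,2), (0,3), (1,2), (1,3), (2,3)]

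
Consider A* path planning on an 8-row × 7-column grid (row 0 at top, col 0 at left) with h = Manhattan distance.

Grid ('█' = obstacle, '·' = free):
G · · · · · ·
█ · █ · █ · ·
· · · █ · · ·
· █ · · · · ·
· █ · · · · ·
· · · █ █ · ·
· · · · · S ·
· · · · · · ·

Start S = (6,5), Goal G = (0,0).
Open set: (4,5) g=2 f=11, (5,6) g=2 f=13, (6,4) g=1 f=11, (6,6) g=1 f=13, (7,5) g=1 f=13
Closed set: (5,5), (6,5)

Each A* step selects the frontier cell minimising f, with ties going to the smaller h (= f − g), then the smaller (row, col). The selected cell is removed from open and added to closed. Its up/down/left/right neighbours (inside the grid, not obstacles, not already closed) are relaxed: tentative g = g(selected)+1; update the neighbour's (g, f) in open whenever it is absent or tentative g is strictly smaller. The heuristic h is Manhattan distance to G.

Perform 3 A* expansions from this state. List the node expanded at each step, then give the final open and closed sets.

step 1: expand (4,5) (f=11, h=9) → closed; open now [(3,5) g=3 f=11, (4,4) g=3 f=11, (4,6) g=3 f=13, (5,6) g=2 f=13, (6,4) g=1 f=11, (6,6) g=1 f=13, (7,5) g=1 f=13]
step 2: expand (3,5) (f=11, h=8) → closed; open now [(2,5) g=4 f=11, (3,4) g=4 f=11, (3,6) g=4 f=13, (4,4) g=3 f=11, (4,6) g=3 f=13, (5,6) g=2 f=13, (6,4) g=1 f=11, (6,6) g=1 f=13, (7,5) g=1 f=13]
step 3: expand (2,5) (f=11, h=7) → closed; open now [(1,5) g=5 f=11, (2,4) g=5 f=11, (2,6) g=5 f=13, (3,4) g=4 f=11, (3,6) g=4 f=13, (4,4) g=3 f=11, (4,6) g=3 f=13, (5,6) g=2 f=13, (6,4) g=1 f=11, (6,6) g=1 f=13, (7,5) g=1 f=13]

order=[(4,5) → (3,5) → (2,5)]; open=[(1,5) g=5 f=11, (2,4) g=5 f=11, (2,6) g=5 f=13, (3,4) g=4 f=11, (3,6) g=4 f=13, (4,4) g=3 f=11, (4,6) g=3 f=13, (5,6) g=2 f=13, (6,4) g=1 f=11, (6,6) g=1 f=13, (7,5) g=1 f=13]; closed=[(2,5), (3,5), (4,5), (5,5), (6,5)]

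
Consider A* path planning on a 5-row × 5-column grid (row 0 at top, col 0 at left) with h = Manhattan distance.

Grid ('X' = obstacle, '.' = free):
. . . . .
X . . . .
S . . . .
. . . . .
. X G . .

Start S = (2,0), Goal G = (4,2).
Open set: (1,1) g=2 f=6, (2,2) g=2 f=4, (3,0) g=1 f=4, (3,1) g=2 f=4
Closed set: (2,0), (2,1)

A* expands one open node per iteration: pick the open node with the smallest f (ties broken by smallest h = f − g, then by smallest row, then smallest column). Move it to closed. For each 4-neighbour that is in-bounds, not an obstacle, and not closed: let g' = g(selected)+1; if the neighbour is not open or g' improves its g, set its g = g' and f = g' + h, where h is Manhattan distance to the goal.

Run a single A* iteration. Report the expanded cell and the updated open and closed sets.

step 1: expand (2,2) (f=4, h=2) → closed; open now [(1,1) g=2 f=6, (1,2) g=3 f=6, (2,3) g=3 f=6, (3,0) g=1 f=4, (3,1) g=2 f=4, (3,2) g=3 f=4]

expanded=(2,2); open=[(1,1) g=2 f=6, (1,2) g=3 f=6, (2,3) g=3 f=6, (3,0) g=1 f=4, (3,1) g=2 f=4, (3,2) g=3 f=4]; closed=[(2,0), (2,1), (2,2)]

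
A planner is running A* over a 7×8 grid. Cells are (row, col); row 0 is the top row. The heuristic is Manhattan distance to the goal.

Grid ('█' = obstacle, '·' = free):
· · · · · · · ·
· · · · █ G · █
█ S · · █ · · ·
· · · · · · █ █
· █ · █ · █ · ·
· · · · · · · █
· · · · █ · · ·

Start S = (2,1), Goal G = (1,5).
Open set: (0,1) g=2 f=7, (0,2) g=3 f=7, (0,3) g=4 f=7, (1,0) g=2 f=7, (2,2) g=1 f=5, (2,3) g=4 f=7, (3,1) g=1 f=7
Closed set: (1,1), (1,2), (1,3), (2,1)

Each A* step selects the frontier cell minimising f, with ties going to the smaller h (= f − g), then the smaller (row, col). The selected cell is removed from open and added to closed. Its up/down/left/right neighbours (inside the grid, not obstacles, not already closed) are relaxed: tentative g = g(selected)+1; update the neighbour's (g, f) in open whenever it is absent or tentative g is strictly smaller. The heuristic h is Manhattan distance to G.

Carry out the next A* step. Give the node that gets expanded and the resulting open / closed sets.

expanded=(2,2); open=[(0,1) g=2 f=7, (0,2) g=3 f=7, (0,3) g=4 f=7, (1,0) g=2 f=7, (2,3) g=2 f=5, (3,1) g=1 f=7, (3,2) g=2 f=7]; closed=[(1,1), (1,2), (1,3), (2,1), (2,2)]

step 1: expand (2,2) (f=5, h=4) → closed; open now [(0,1) g=2 f=7, (0,2) g=3 f=7, (0,3) g=4 f=7, (1,0) g=2 f=7, (2,3) g=2 f=5, (3,1) g=1 f=7, (3,2) g=2 f=7]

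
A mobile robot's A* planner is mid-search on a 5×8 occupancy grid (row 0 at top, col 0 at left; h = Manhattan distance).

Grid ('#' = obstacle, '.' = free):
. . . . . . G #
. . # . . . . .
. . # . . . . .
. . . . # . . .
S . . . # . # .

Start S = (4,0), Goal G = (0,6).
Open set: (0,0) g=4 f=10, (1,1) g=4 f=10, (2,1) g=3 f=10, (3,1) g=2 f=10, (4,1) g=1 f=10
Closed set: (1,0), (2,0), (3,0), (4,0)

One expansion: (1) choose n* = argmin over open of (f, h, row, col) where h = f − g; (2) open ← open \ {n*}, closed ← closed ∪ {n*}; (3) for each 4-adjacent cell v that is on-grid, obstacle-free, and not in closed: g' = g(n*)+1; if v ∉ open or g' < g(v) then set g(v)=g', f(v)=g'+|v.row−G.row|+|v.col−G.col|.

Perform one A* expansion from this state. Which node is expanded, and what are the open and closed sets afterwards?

step 1: expand (0,0) (f=10, h=6) → closed; open now [(0,1) g=5 f=10, (1,1) g=4 f=10, (2,1) g=3 f=10, (3,1) g=2 f=10, (4,1) g=1 f=10]

expanded=(0,0); open=[(0,1) g=5 f=10, (1,1) g=4 f=10, (2,1) g=3 f=10, (3,1) g=2 f=10, (4,1) g=1 f=10]; closed=[(0,0), (1,0), (2,0), (3,0), (4,0)]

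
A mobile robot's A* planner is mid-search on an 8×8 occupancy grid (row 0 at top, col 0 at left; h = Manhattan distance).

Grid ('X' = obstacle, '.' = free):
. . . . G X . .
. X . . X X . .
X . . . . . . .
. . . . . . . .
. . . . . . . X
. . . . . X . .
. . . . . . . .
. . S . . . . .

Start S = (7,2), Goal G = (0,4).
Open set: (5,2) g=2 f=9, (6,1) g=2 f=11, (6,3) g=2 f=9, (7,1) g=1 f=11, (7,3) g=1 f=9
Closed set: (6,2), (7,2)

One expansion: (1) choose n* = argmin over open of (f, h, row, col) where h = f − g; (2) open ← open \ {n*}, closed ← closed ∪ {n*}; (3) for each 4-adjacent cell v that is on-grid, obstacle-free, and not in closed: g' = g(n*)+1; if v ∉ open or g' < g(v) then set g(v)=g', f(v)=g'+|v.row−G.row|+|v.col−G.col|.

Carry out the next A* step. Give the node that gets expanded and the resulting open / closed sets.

step 1: expand (5,2) (f=9, h=7) → closed; open now [(4,2) g=3 f=9, (5,1) g=3 f=11, (5,3) g=3 f=9, (6,1) g=2 f=11, (6,3) g=2 f=9, (7,1) g=1 f=11, (7,3) g=1 f=9]

expanded=(5,2); open=[(4,2) g=3 f=9, (5,1) g=3 f=11, (5,3) g=3 f=9, (6,1) g=2 f=11, (6,3) g=2 f=9, (7,1) g=1 f=11, (7,3) g=1 f=9]; closed=[(5,2), (6,2), (7,2)]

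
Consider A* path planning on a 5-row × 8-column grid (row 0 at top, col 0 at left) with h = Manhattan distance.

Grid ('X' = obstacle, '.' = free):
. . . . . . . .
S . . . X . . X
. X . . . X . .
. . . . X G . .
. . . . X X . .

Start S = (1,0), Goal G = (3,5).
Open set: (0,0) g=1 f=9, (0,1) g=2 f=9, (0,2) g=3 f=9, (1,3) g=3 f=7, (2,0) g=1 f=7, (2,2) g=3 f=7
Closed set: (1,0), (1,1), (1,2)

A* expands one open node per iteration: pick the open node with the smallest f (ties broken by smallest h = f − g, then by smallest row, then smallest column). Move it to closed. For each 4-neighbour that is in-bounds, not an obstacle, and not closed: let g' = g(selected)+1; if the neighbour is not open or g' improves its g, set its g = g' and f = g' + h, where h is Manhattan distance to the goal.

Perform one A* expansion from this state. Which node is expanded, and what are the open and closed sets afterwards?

step 1: expand (1,3) (f=7, h=4) → closed; open now [(0,0) g=1 f=9, (0,1) g=2 f=9, (0,2) g=3 f=9, (0,3) g=4 f=9, (2,0) g=1 f=7, (2,2) g=3 f=7, (2,3) g=4 f=7]

expanded=(1,3); open=[(0,0) g=1 f=9, (0,1) g=2 f=9, (0,2) g=3 f=9, (0,3) g=4 f=9, (2,0) g=1 f=7, (2,2) g=3 f=7, (2,3) g=4 f=7]; closed=[(1,0), (1,1), (1,2), (1,3)]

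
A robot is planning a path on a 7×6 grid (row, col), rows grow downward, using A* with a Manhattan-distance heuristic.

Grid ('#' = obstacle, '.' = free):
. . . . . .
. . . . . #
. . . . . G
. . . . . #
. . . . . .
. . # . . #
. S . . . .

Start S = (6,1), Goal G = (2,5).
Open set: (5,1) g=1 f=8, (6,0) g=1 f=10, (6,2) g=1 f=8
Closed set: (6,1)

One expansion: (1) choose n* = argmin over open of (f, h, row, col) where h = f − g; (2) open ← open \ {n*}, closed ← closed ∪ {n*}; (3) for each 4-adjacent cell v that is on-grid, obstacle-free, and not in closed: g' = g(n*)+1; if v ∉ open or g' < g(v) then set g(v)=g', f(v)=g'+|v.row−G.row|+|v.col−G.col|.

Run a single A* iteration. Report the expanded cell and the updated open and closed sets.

expanded=(5,1); open=[(4,1) g=2 f=8, (5,0) g=2 f=10, (6,0) g=1 f=10, (6,2) g=1 f=8]; closed=[(5,1), (6,1)]

step 1: expand (5,1) (f=8, h=7) → closed; open now [(4,1) g=2 f=8, (5,0) g=2 f=10, (6,0) g=1 f=10, (6,2) g=1 f=8]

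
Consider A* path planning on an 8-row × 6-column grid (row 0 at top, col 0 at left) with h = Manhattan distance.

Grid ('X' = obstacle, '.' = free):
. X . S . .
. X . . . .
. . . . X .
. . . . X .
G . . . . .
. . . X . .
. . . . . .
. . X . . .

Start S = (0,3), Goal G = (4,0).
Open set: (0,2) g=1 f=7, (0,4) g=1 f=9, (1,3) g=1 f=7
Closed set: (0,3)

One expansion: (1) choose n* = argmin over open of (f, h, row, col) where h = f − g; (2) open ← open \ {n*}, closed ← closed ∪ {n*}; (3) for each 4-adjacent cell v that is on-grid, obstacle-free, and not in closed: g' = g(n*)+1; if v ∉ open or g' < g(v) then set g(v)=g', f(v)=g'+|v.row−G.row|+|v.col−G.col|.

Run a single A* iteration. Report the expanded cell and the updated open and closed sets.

step 1: expand (0,2) (f=7, h=6) → closed; open now [(0,4) g=1 f=9, (1,2) g=2 f=7, (1,3) g=1 f=7]

expanded=(0,2); open=[(0,4) g=1 f=9, (1,2) g=2 f=7, (1,3) g=1 f=7]; closed=[(0,2), (0,3)]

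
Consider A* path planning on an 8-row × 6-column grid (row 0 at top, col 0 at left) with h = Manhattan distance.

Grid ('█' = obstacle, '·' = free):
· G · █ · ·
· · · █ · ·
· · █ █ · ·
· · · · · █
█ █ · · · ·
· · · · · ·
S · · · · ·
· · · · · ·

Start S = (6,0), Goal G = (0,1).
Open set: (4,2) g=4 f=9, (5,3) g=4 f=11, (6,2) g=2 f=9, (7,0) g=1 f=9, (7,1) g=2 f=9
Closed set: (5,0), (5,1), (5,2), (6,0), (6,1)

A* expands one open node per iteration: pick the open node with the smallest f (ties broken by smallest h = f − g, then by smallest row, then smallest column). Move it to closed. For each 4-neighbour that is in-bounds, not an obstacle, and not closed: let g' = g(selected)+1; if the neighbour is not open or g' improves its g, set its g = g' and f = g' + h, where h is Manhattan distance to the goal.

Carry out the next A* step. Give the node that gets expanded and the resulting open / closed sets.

expanded=(4,2); open=[(3,2) g=5 f=9, (4,3) g=5 f=11, (5,3) g=4 f=11, (6,2) g=2 f=9, (7,0) g=1 f=9, (7,1) g=2 f=9]; closed=[(4,2), (5,0), (5,1), (5,2), (6,0), (6,1)]

step 1: expand (4,2) (f=9, h=5) → closed; open now [(3,2) g=5 f=9, (4,3) g=5 f=11, (5,3) g=4 f=11, (6,2) g=2 f=9, (7,0) g=1 f=9, (7,1) g=2 f=9]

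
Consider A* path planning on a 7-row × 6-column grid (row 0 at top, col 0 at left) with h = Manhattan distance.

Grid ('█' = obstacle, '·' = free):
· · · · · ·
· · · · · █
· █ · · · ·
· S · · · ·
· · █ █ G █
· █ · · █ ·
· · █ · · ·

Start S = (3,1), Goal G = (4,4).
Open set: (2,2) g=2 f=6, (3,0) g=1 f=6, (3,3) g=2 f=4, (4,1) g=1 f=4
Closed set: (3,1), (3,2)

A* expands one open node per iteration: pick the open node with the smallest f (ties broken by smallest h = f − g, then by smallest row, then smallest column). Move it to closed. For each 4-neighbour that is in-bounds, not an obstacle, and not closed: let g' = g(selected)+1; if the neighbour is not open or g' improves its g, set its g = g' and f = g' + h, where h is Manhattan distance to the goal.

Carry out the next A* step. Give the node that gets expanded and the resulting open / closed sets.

expanded=(3,3); open=[(2,2) g=2 f=6, (2,3) g=3 f=6, (3,0) g=1 f=6, (3,4) g=3 f=4, (4,1) g=1 f=4]; closed=[(3,1), (3,2), (3,3)]

step 1: expand (3,3) (f=4, h=2) → closed; open now [(2,2) g=2 f=6, (2,3) g=3 f=6, (3,0) g=1 f=6, (3,4) g=3 f=4, (4,1) g=1 f=4]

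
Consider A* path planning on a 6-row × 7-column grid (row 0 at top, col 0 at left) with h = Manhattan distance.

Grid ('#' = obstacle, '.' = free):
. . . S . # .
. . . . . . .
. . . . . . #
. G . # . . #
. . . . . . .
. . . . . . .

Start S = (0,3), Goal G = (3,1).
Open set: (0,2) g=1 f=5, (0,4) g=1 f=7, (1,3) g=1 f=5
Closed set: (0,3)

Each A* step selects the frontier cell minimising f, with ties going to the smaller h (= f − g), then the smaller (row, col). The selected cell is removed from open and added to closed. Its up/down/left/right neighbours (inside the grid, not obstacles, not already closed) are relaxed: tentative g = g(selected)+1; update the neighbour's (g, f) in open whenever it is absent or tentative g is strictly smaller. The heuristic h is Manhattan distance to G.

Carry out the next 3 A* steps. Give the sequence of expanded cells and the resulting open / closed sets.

order=[(0,2) → (0,1) → (1,1)]; open=[(0,0) g=3 f=7, (0,4) g=1 f=7, (1,0) g=4 f=7, (1,2) g=2 f=5, (1,3) g=1 f=5, (2,1) g=4 f=5]; closed=[(0,1), (0,2), (0,3), (1,1)]

step 1: expand (0,2) (f=5, h=4) → closed; open now [(0,1) g=2 f=5, (0,4) g=1 f=7, (1,2) g=2 f=5, (1,3) g=1 f=5]
step 2: expand (0,1) (f=5, h=3) → closed; open now [(0,0) g=3 f=7, (0,4) g=1 f=7, (1,1) g=3 f=5, (1,2) g=2 f=5, (1,3) g=1 f=5]
step 3: expand (1,1) (f=5, h=2) → closed; open now [(0,0) g=3 f=7, (0,4) g=1 f=7, (1,0) g=4 f=7, (1,2) g=2 f=5, (1,3) g=1 f=5, (2,1) g=4 f=5]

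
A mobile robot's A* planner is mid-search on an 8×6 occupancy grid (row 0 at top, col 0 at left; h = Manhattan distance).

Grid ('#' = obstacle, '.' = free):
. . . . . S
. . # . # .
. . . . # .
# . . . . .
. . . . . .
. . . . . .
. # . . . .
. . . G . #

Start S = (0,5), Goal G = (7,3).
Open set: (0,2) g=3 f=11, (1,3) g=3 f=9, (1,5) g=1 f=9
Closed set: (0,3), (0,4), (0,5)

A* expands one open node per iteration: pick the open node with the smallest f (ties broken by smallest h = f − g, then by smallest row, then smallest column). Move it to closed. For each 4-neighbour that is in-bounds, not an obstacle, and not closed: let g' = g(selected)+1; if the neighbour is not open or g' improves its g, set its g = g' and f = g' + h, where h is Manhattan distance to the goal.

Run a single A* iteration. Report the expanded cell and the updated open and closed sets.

step 1: expand (1,3) (f=9, h=6) → closed; open now [(0,2) g=3 f=11, (1,5) g=1 f=9, (2,3) g=4 f=9]

expanded=(1,3); open=[(0,2) g=3 f=11, (1,5) g=1 f=9, (2,3) g=4 f=9]; closed=[(0,3), (0,4), (0,5), (1,3)]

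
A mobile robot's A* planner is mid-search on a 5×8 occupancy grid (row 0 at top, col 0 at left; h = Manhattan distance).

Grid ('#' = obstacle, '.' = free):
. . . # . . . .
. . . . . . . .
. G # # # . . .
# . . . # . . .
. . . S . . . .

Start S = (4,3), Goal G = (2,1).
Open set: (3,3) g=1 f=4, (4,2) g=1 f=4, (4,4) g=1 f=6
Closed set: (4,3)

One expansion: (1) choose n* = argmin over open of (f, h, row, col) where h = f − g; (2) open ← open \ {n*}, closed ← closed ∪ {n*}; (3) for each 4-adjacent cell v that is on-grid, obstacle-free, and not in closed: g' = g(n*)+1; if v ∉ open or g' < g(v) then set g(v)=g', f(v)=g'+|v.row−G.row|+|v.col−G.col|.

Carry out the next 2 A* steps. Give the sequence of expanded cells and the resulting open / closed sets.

order=[(3,3) → (3,2)]; open=[(3,1) g=3 f=4, (4,2) g=1 f=4, (4,4) g=1 f=6]; closed=[(3,2), (3,3), (4,3)]

step 1: expand (3,3) (f=4, h=3) → closed; open now [(3,2) g=2 f=4, (4,2) g=1 f=4, (4,4) g=1 f=6]
step 2: expand (3,2) (f=4, h=2) → closed; open now [(3,1) g=3 f=4, (4,2) g=1 f=4, (4,4) g=1 f=6]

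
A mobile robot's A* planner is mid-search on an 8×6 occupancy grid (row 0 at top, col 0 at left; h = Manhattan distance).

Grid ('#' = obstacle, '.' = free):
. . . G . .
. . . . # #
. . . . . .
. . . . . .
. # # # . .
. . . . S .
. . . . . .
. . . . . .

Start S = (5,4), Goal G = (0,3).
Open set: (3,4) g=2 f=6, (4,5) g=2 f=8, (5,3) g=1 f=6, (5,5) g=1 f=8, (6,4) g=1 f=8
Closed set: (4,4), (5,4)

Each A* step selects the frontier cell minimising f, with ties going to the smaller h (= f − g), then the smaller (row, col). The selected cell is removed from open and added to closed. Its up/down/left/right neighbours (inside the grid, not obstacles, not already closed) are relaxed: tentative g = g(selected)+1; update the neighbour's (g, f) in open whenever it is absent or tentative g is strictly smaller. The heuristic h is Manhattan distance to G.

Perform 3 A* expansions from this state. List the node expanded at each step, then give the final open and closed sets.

step 1: expand (3,4) (f=6, h=4) → closed; open now [(2,4) g=3 f=6, (3,3) g=3 f=6, (3,5) g=3 f=8, (4,5) g=2 f=8, (5,3) g=1 f=6, (5,5) g=1 f=8, (6,4) g=1 f=8]
step 2: expand (2,4) (f=6, h=3) → closed; open now [(2,3) g=4 f=6, (2,5) g=4 f=8, (3,3) g=3 f=6, (3,5) g=3 f=8, (4,5) g=2 f=8, (5,3) g=1 f=6, (5,5) g=1 f=8, (6,4) g=1 f=8]
step 3: expand (2,3) (f=6, h=2) → closed; open now [(1,3) g=5 f=6, (2,2) g=5 f=8, (2,5) g=4 f=8, (3,3) g=3 f=6, (3,5) g=3 f=8, (4,5) g=2 f=8, (5,3) g=1 f=6, (5,5) g=1 f=8, (6,4) g=1 f=8]

order=[(3,4) → (2,4) → (2,3)]; open=[(1,3) g=5 f=6, (2,2) g=5 f=8, (2,5) g=4 f=8, (3,3) g=3 f=6, (3,5) g=3 f=8, (4,5) g=2 f=8, (5,3) g=1 f=6, (5,5) g=1 f=8, (6,4) g=1 f=8]; closed=[(2,3), (2,4), (3,4), (4,4), (5,4)]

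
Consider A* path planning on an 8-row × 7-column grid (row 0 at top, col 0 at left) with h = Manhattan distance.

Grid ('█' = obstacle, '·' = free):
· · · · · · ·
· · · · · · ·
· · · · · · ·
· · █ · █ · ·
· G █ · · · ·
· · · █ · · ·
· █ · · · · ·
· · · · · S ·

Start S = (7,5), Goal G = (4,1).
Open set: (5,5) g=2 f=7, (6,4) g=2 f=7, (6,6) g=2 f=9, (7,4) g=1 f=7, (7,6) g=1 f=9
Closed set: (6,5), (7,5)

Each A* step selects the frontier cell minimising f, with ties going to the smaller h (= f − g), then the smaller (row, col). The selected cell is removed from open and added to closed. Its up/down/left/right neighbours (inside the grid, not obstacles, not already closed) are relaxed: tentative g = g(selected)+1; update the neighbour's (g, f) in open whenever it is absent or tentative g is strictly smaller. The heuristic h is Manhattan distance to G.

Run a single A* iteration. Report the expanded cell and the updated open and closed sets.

expanded=(5,5); open=[(4,5) g=3 f=7, (5,4) g=3 f=7, (5,6) g=3 f=9, (6,4) g=2 f=7, (6,6) g=2 f=9, (7,4) g=1 f=7, (7,6) g=1 f=9]; closed=[(5,5), (6,5), (7,5)]

step 1: expand (5,5) (f=7, h=5) → closed; open now [(4,5) g=3 f=7, (5,4) g=3 f=7, (5,6) g=3 f=9, (6,4) g=2 f=7, (6,6) g=2 f=9, (7,4) g=1 f=7, (7,6) g=1 f=9]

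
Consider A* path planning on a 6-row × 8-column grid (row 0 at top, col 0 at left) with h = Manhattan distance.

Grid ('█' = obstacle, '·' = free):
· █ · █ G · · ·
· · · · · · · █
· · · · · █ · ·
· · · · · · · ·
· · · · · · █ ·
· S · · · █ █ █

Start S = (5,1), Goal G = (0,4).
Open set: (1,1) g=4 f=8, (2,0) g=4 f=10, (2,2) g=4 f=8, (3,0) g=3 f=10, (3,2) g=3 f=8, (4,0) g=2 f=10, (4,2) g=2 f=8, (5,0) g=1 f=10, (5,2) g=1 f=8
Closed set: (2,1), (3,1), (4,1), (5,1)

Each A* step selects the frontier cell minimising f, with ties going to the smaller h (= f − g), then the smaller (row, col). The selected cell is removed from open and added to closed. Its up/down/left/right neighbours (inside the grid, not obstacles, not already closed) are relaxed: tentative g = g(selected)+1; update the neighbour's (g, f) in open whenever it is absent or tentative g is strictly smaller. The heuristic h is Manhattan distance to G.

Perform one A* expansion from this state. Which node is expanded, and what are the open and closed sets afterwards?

expanded=(1,1); open=[(1,0) g=5 f=10, (1,2) g=5 f=8, (2,0) g=4 f=10, (2,2) g=4 f=8, (3,0) g=3 f=10, (3,2) g=3 f=8, (4,0) g=2 f=10, (4,2) g=2 f=8, (5,0) g=1 f=10, (5,2) g=1 f=8]; closed=[(1,1), (2,1), (3,1), (4,1), (5,1)]

step 1: expand (1,1) (f=8, h=4) → closed; open now [(1,0) g=5 f=10, (1,2) g=5 f=8, (2,0) g=4 f=10, (2,2) g=4 f=8, (3,0) g=3 f=10, (3,2) g=3 f=8, (4,0) g=2 f=10, (4,2) g=2 f=8, (5,0) g=1 f=10, (5,2) g=1 f=8]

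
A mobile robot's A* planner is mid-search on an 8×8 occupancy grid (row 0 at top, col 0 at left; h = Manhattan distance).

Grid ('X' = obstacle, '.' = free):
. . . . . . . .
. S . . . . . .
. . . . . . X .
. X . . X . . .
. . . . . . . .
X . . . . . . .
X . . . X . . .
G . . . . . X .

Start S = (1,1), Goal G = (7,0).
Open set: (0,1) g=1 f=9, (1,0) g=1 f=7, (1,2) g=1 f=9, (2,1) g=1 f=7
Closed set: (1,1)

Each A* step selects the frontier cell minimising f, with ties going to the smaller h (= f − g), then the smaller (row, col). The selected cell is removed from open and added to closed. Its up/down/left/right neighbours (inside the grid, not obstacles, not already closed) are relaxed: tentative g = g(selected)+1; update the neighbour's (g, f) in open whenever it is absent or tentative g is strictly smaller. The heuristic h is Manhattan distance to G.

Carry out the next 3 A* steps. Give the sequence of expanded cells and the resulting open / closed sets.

order=[(1,0) → (2,0) → (3,0)]; open=[(0,0) g=2 f=9, (0,1) g=1 f=9, (1,2) g=1 f=9, (2,1) g=1 f=7, (4,0) g=4 f=7]; closed=[(1,0), (1,1), (2,0), (3,0)]

step 1: expand (1,0) (f=7, h=6) → closed; open now [(0,0) g=2 f=9, (0,1) g=1 f=9, (1,2) g=1 f=9, (2,0) g=2 f=7, (2,1) g=1 f=7]
step 2: expand (2,0) (f=7, h=5) → closed; open now [(0,0) g=2 f=9, (0,1) g=1 f=9, (1,2) g=1 f=9, (2,1) g=1 f=7, (3,0) g=3 f=7]
step 3: expand (3,0) (f=7, h=4) → closed; open now [(0,0) g=2 f=9, (0,1) g=1 f=9, (1,2) g=1 f=9, (2,1) g=1 f=7, (4,0) g=4 f=7]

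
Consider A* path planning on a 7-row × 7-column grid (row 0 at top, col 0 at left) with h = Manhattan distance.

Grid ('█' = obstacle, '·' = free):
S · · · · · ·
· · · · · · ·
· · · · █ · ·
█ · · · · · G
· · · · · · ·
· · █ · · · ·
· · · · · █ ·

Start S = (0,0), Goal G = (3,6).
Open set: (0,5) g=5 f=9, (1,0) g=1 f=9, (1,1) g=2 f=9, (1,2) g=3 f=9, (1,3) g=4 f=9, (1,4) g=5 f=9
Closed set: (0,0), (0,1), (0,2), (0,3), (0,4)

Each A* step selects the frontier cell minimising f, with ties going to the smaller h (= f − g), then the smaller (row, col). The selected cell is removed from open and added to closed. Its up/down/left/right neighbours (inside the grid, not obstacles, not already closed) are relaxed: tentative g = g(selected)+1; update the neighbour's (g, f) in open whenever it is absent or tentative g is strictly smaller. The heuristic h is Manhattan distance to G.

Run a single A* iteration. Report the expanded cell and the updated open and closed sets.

expanded=(0,5); open=[(0,6) g=6 f=9, (1,0) g=1 f=9, (1,1) g=2 f=9, (1,2) g=3 f=9, (1,3) g=4 f=9, (1,4) g=5 f=9, (1,5) g=6 f=9]; closed=[(0,0), (0,1), (0,2), (0,3), (0,4), (0,5)]

step 1: expand (0,5) (f=9, h=4) → closed; open now [(0,6) g=6 f=9, (1,0) g=1 f=9, (1,1) g=2 f=9, (1,2) g=3 f=9, (1,3) g=4 f=9, (1,4) g=5 f=9, (1,5) g=6 f=9]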